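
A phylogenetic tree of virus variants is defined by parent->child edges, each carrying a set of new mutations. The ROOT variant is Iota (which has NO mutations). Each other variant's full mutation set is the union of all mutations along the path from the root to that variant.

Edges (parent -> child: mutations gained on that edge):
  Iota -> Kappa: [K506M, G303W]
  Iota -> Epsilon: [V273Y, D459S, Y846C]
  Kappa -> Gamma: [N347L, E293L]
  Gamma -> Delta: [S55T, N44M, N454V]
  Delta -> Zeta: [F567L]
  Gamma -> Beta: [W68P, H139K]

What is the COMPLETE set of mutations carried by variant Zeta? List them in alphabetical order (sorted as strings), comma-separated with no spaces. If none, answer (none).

At Iota: gained [] -> total []
At Kappa: gained ['K506M', 'G303W'] -> total ['G303W', 'K506M']
At Gamma: gained ['N347L', 'E293L'] -> total ['E293L', 'G303W', 'K506M', 'N347L']
At Delta: gained ['S55T', 'N44M', 'N454V'] -> total ['E293L', 'G303W', 'K506M', 'N347L', 'N44M', 'N454V', 'S55T']
At Zeta: gained ['F567L'] -> total ['E293L', 'F567L', 'G303W', 'K506M', 'N347L', 'N44M', 'N454V', 'S55T']

Answer: E293L,F567L,G303W,K506M,N347L,N44M,N454V,S55T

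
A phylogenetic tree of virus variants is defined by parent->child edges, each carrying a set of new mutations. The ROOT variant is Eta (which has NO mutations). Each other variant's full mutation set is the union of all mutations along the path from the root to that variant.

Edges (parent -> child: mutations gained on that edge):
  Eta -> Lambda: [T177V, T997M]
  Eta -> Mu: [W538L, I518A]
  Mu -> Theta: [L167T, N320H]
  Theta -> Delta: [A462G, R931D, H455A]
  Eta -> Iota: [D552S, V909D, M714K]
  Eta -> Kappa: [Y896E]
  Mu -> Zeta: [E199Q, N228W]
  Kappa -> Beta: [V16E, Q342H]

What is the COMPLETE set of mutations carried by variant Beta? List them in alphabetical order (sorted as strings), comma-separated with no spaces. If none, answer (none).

At Eta: gained [] -> total []
At Kappa: gained ['Y896E'] -> total ['Y896E']
At Beta: gained ['V16E', 'Q342H'] -> total ['Q342H', 'V16E', 'Y896E']

Answer: Q342H,V16E,Y896E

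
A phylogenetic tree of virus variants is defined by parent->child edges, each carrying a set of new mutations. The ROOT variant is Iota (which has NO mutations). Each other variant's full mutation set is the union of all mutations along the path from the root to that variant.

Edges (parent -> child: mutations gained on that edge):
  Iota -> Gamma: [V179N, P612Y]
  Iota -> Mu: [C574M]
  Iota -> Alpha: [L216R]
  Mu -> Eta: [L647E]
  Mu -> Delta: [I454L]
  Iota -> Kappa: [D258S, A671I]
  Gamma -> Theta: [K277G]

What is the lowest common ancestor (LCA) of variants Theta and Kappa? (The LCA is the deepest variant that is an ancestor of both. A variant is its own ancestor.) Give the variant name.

Path from root to Theta: Iota -> Gamma -> Theta
  ancestors of Theta: {Iota, Gamma, Theta}
Path from root to Kappa: Iota -> Kappa
  ancestors of Kappa: {Iota, Kappa}
Common ancestors: {Iota}
Walk up from Kappa: Kappa (not in ancestors of Theta), Iota (in ancestors of Theta)
Deepest common ancestor (LCA) = Iota

Answer: Iota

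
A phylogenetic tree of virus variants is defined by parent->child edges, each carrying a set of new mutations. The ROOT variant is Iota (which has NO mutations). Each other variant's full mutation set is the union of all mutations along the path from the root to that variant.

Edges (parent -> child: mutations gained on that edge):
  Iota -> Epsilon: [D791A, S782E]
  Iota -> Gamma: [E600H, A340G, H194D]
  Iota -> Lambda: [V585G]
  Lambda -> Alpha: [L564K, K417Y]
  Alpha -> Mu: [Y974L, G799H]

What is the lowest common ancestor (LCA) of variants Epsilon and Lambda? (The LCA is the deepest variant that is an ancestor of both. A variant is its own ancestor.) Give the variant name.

Path from root to Epsilon: Iota -> Epsilon
  ancestors of Epsilon: {Iota, Epsilon}
Path from root to Lambda: Iota -> Lambda
  ancestors of Lambda: {Iota, Lambda}
Common ancestors: {Iota}
Walk up from Lambda: Lambda (not in ancestors of Epsilon), Iota (in ancestors of Epsilon)
Deepest common ancestor (LCA) = Iota

Answer: Iota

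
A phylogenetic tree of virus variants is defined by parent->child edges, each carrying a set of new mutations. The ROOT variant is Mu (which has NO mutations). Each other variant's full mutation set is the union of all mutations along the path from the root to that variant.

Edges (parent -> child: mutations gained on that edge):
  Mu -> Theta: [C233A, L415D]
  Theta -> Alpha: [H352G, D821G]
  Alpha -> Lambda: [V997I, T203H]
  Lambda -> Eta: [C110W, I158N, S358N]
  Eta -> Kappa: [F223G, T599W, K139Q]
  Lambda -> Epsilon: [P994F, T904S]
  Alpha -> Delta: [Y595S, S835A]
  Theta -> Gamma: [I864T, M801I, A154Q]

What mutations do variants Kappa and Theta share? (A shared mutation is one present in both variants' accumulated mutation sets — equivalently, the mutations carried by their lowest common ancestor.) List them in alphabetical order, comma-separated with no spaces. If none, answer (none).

Accumulating mutations along path to Kappa:
  At Mu: gained [] -> total []
  At Theta: gained ['C233A', 'L415D'] -> total ['C233A', 'L415D']
  At Alpha: gained ['H352G', 'D821G'] -> total ['C233A', 'D821G', 'H352G', 'L415D']
  At Lambda: gained ['V997I', 'T203H'] -> total ['C233A', 'D821G', 'H352G', 'L415D', 'T203H', 'V997I']
  At Eta: gained ['C110W', 'I158N', 'S358N'] -> total ['C110W', 'C233A', 'D821G', 'H352G', 'I158N', 'L415D', 'S358N', 'T203H', 'V997I']
  At Kappa: gained ['F223G', 'T599W', 'K139Q'] -> total ['C110W', 'C233A', 'D821G', 'F223G', 'H352G', 'I158N', 'K139Q', 'L415D', 'S358N', 'T203H', 'T599W', 'V997I']
Mutations(Kappa) = ['C110W', 'C233A', 'D821G', 'F223G', 'H352G', 'I158N', 'K139Q', 'L415D', 'S358N', 'T203H', 'T599W', 'V997I']
Accumulating mutations along path to Theta:
  At Mu: gained [] -> total []
  At Theta: gained ['C233A', 'L415D'] -> total ['C233A', 'L415D']
Mutations(Theta) = ['C233A', 'L415D']
Intersection: ['C110W', 'C233A', 'D821G', 'F223G', 'H352G', 'I158N', 'K139Q', 'L415D', 'S358N', 'T203H', 'T599W', 'V997I'] ∩ ['C233A', 'L415D'] = ['C233A', 'L415D']

Answer: C233A,L415D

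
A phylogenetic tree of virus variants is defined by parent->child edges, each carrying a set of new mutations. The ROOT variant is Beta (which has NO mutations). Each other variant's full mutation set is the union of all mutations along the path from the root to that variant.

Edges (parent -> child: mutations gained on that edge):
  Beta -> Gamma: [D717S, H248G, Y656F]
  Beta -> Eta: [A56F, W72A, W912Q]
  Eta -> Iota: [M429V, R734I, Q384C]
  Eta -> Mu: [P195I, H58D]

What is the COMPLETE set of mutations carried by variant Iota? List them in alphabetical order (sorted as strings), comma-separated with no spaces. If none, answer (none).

At Beta: gained [] -> total []
At Eta: gained ['A56F', 'W72A', 'W912Q'] -> total ['A56F', 'W72A', 'W912Q']
At Iota: gained ['M429V', 'R734I', 'Q384C'] -> total ['A56F', 'M429V', 'Q384C', 'R734I', 'W72A', 'W912Q']

Answer: A56F,M429V,Q384C,R734I,W72A,W912Q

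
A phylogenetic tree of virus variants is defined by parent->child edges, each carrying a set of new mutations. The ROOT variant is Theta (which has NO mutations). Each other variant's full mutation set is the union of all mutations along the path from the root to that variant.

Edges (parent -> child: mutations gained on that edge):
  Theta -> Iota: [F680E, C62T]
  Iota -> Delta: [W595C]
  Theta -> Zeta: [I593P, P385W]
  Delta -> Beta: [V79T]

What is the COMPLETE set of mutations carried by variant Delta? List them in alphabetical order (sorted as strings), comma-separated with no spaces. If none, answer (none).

At Theta: gained [] -> total []
At Iota: gained ['F680E', 'C62T'] -> total ['C62T', 'F680E']
At Delta: gained ['W595C'] -> total ['C62T', 'F680E', 'W595C']

Answer: C62T,F680E,W595C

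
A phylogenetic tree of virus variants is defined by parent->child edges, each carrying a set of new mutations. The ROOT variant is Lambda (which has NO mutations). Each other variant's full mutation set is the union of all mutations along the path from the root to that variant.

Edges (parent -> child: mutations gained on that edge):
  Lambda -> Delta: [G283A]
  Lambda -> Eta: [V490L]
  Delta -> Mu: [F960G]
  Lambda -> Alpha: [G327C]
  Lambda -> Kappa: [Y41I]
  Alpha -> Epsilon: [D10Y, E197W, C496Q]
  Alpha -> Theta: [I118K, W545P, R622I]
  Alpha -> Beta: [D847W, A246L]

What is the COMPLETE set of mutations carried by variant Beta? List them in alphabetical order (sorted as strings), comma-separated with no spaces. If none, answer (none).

At Lambda: gained [] -> total []
At Alpha: gained ['G327C'] -> total ['G327C']
At Beta: gained ['D847W', 'A246L'] -> total ['A246L', 'D847W', 'G327C']

Answer: A246L,D847W,G327C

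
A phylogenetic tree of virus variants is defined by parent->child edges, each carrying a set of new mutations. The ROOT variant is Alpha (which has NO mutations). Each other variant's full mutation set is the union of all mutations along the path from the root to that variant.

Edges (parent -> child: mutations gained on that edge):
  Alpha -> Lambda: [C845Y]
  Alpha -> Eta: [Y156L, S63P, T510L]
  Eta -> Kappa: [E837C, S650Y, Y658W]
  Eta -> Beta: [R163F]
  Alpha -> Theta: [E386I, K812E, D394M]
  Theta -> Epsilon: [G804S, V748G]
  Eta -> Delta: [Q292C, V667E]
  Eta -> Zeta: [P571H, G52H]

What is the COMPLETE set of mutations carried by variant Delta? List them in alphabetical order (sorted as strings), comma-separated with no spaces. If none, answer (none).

At Alpha: gained [] -> total []
At Eta: gained ['Y156L', 'S63P', 'T510L'] -> total ['S63P', 'T510L', 'Y156L']
At Delta: gained ['Q292C', 'V667E'] -> total ['Q292C', 'S63P', 'T510L', 'V667E', 'Y156L']

Answer: Q292C,S63P,T510L,V667E,Y156L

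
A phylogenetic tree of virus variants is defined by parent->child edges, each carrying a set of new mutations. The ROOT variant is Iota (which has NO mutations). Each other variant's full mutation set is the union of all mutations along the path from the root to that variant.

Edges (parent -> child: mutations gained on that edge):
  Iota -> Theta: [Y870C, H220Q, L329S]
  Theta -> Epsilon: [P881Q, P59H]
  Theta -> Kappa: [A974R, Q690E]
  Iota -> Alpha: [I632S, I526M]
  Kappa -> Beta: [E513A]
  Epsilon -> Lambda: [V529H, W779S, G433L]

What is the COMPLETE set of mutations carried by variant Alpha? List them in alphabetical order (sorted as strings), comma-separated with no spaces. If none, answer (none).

Answer: I526M,I632S

Derivation:
At Iota: gained [] -> total []
At Alpha: gained ['I632S', 'I526M'] -> total ['I526M', 'I632S']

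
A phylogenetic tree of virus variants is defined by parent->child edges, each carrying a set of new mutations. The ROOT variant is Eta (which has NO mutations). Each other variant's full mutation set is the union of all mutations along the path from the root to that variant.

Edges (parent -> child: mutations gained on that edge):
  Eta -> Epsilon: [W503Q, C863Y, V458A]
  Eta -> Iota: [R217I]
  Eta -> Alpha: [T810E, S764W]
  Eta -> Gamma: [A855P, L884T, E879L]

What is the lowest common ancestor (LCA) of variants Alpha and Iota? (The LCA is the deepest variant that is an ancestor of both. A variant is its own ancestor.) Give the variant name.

Path from root to Alpha: Eta -> Alpha
  ancestors of Alpha: {Eta, Alpha}
Path from root to Iota: Eta -> Iota
  ancestors of Iota: {Eta, Iota}
Common ancestors: {Eta}
Walk up from Iota: Iota (not in ancestors of Alpha), Eta (in ancestors of Alpha)
Deepest common ancestor (LCA) = Eta

Answer: Eta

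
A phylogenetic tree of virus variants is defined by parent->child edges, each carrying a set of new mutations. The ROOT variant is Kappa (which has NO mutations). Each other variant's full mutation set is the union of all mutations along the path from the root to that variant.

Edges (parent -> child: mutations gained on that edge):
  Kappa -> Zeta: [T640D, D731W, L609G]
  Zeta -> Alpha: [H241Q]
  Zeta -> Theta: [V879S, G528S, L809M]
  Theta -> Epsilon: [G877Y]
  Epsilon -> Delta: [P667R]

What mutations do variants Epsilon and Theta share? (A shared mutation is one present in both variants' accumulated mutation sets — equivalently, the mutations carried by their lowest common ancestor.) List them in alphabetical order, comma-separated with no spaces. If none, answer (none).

Answer: D731W,G528S,L609G,L809M,T640D,V879S

Derivation:
Accumulating mutations along path to Epsilon:
  At Kappa: gained [] -> total []
  At Zeta: gained ['T640D', 'D731W', 'L609G'] -> total ['D731W', 'L609G', 'T640D']
  At Theta: gained ['V879S', 'G528S', 'L809M'] -> total ['D731W', 'G528S', 'L609G', 'L809M', 'T640D', 'V879S']
  At Epsilon: gained ['G877Y'] -> total ['D731W', 'G528S', 'G877Y', 'L609G', 'L809M', 'T640D', 'V879S']
Mutations(Epsilon) = ['D731W', 'G528S', 'G877Y', 'L609G', 'L809M', 'T640D', 'V879S']
Accumulating mutations along path to Theta:
  At Kappa: gained [] -> total []
  At Zeta: gained ['T640D', 'D731W', 'L609G'] -> total ['D731W', 'L609G', 'T640D']
  At Theta: gained ['V879S', 'G528S', 'L809M'] -> total ['D731W', 'G528S', 'L609G', 'L809M', 'T640D', 'V879S']
Mutations(Theta) = ['D731W', 'G528S', 'L609G', 'L809M', 'T640D', 'V879S']
Intersection: ['D731W', 'G528S', 'G877Y', 'L609G', 'L809M', 'T640D', 'V879S'] ∩ ['D731W', 'G528S', 'L609G', 'L809M', 'T640D', 'V879S'] = ['D731W', 'G528S', 'L609G', 'L809M', 'T640D', 'V879S']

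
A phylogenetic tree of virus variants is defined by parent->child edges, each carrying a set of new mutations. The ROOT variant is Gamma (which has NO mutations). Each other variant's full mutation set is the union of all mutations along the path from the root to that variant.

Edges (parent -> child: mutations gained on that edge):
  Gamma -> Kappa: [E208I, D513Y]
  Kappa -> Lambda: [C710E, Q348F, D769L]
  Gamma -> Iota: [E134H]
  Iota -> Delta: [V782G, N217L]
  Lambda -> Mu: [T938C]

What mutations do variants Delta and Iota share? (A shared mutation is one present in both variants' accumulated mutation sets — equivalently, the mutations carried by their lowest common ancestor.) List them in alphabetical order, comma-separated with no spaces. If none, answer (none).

Accumulating mutations along path to Delta:
  At Gamma: gained [] -> total []
  At Iota: gained ['E134H'] -> total ['E134H']
  At Delta: gained ['V782G', 'N217L'] -> total ['E134H', 'N217L', 'V782G']
Mutations(Delta) = ['E134H', 'N217L', 'V782G']
Accumulating mutations along path to Iota:
  At Gamma: gained [] -> total []
  At Iota: gained ['E134H'] -> total ['E134H']
Mutations(Iota) = ['E134H']
Intersection: ['E134H', 'N217L', 'V782G'] ∩ ['E134H'] = ['E134H']

Answer: E134H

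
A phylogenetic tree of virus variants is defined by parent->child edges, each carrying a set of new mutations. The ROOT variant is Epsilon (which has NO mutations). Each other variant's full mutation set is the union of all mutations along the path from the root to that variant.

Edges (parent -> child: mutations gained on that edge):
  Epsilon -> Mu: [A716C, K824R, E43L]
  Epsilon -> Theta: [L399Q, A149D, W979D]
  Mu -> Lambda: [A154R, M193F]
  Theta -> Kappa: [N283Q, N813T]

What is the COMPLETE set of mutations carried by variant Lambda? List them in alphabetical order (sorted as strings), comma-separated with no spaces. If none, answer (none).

Answer: A154R,A716C,E43L,K824R,M193F

Derivation:
At Epsilon: gained [] -> total []
At Mu: gained ['A716C', 'K824R', 'E43L'] -> total ['A716C', 'E43L', 'K824R']
At Lambda: gained ['A154R', 'M193F'] -> total ['A154R', 'A716C', 'E43L', 'K824R', 'M193F']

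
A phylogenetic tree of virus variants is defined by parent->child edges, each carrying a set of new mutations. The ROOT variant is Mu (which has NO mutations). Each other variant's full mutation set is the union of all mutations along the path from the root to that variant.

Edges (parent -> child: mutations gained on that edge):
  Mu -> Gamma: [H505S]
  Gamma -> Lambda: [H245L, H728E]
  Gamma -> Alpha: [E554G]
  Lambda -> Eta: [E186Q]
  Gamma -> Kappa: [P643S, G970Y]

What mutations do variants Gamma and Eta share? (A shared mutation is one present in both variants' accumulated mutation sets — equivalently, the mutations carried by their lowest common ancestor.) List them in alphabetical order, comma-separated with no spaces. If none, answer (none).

Answer: H505S

Derivation:
Accumulating mutations along path to Gamma:
  At Mu: gained [] -> total []
  At Gamma: gained ['H505S'] -> total ['H505S']
Mutations(Gamma) = ['H505S']
Accumulating mutations along path to Eta:
  At Mu: gained [] -> total []
  At Gamma: gained ['H505S'] -> total ['H505S']
  At Lambda: gained ['H245L', 'H728E'] -> total ['H245L', 'H505S', 'H728E']
  At Eta: gained ['E186Q'] -> total ['E186Q', 'H245L', 'H505S', 'H728E']
Mutations(Eta) = ['E186Q', 'H245L', 'H505S', 'H728E']
Intersection: ['H505S'] ∩ ['E186Q', 'H245L', 'H505S', 'H728E'] = ['H505S']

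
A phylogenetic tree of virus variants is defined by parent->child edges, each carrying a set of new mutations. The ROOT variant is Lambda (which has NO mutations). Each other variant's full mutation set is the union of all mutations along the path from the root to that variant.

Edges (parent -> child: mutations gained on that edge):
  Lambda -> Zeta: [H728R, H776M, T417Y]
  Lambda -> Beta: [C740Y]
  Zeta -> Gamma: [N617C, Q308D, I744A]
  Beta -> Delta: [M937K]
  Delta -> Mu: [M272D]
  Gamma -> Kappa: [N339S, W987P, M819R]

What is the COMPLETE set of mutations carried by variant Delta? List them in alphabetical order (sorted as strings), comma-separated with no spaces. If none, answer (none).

Answer: C740Y,M937K

Derivation:
At Lambda: gained [] -> total []
At Beta: gained ['C740Y'] -> total ['C740Y']
At Delta: gained ['M937K'] -> total ['C740Y', 'M937K']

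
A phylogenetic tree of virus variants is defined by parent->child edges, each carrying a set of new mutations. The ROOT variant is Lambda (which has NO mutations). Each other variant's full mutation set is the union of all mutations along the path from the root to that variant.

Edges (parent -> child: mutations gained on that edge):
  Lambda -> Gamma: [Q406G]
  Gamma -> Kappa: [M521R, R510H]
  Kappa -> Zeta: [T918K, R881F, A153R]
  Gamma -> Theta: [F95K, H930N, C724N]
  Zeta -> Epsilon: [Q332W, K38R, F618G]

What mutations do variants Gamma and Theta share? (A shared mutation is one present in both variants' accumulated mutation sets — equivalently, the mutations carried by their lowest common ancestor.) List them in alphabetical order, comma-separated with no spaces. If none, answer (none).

Answer: Q406G

Derivation:
Accumulating mutations along path to Gamma:
  At Lambda: gained [] -> total []
  At Gamma: gained ['Q406G'] -> total ['Q406G']
Mutations(Gamma) = ['Q406G']
Accumulating mutations along path to Theta:
  At Lambda: gained [] -> total []
  At Gamma: gained ['Q406G'] -> total ['Q406G']
  At Theta: gained ['F95K', 'H930N', 'C724N'] -> total ['C724N', 'F95K', 'H930N', 'Q406G']
Mutations(Theta) = ['C724N', 'F95K', 'H930N', 'Q406G']
Intersection: ['Q406G'] ∩ ['C724N', 'F95K', 'H930N', 'Q406G'] = ['Q406G']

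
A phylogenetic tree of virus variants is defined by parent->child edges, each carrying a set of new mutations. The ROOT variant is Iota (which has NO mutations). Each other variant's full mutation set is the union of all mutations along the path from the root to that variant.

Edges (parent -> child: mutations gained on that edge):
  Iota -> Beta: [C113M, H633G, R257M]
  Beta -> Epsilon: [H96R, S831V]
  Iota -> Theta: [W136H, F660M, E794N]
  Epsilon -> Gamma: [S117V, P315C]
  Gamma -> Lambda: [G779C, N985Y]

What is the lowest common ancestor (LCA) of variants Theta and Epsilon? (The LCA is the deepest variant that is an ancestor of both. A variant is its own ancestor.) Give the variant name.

Answer: Iota

Derivation:
Path from root to Theta: Iota -> Theta
  ancestors of Theta: {Iota, Theta}
Path from root to Epsilon: Iota -> Beta -> Epsilon
  ancestors of Epsilon: {Iota, Beta, Epsilon}
Common ancestors: {Iota}
Walk up from Epsilon: Epsilon (not in ancestors of Theta), Beta (not in ancestors of Theta), Iota (in ancestors of Theta)
Deepest common ancestor (LCA) = Iota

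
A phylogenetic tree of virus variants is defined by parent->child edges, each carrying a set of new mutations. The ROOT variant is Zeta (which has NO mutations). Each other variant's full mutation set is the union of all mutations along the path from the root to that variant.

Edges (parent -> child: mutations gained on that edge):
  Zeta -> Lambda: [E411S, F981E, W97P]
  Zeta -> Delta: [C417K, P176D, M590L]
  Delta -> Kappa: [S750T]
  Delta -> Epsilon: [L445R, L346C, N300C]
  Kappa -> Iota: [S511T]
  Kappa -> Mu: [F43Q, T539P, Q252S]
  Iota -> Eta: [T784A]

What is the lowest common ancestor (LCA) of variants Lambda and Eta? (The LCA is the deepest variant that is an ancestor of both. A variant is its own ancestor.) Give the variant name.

Path from root to Lambda: Zeta -> Lambda
  ancestors of Lambda: {Zeta, Lambda}
Path from root to Eta: Zeta -> Delta -> Kappa -> Iota -> Eta
  ancestors of Eta: {Zeta, Delta, Kappa, Iota, Eta}
Common ancestors: {Zeta}
Walk up from Eta: Eta (not in ancestors of Lambda), Iota (not in ancestors of Lambda), Kappa (not in ancestors of Lambda), Delta (not in ancestors of Lambda), Zeta (in ancestors of Lambda)
Deepest common ancestor (LCA) = Zeta

Answer: Zeta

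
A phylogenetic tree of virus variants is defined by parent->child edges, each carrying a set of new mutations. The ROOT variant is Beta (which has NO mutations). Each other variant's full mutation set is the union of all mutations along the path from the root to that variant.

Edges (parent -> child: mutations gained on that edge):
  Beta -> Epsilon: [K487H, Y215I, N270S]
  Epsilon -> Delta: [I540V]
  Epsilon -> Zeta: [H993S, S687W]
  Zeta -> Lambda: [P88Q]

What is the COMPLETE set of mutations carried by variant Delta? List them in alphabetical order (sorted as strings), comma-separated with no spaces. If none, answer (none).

Answer: I540V,K487H,N270S,Y215I

Derivation:
At Beta: gained [] -> total []
At Epsilon: gained ['K487H', 'Y215I', 'N270S'] -> total ['K487H', 'N270S', 'Y215I']
At Delta: gained ['I540V'] -> total ['I540V', 'K487H', 'N270S', 'Y215I']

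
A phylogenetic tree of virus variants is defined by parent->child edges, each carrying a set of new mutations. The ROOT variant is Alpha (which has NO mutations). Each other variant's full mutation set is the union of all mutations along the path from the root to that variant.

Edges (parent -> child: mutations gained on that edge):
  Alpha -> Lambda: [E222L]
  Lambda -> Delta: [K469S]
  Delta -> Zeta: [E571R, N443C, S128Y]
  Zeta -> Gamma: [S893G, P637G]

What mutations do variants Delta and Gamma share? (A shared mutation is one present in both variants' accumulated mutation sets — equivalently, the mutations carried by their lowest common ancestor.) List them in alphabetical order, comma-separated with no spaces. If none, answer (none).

Answer: E222L,K469S

Derivation:
Accumulating mutations along path to Delta:
  At Alpha: gained [] -> total []
  At Lambda: gained ['E222L'] -> total ['E222L']
  At Delta: gained ['K469S'] -> total ['E222L', 'K469S']
Mutations(Delta) = ['E222L', 'K469S']
Accumulating mutations along path to Gamma:
  At Alpha: gained [] -> total []
  At Lambda: gained ['E222L'] -> total ['E222L']
  At Delta: gained ['K469S'] -> total ['E222L', 'K469S']
  At Zeta: gained ['E571R', 'N443C', 'S128Y'] -> total ['E222L', 'E571R', 'K469S', 'N443C', 'S128Y']
  At Gamma: gained ['S893G', 'P637G'] -> total ['E222L', 'E571R', 'K469S', 'N443C', 'P637G', 'S128Y', 'S893G']
Mutations(Gamma) = ['E222L', 'E571R', 'K469S', 'N443C', 'P637G', 'S128Y', 'S893G']
Intersection: ['E222L', 'K469S'] ∩ ['E222L', 'E571R', 'K469S', 'N443C', 'P637G', 'S128Y', 'S893G'] = ['E222L', 'K469S']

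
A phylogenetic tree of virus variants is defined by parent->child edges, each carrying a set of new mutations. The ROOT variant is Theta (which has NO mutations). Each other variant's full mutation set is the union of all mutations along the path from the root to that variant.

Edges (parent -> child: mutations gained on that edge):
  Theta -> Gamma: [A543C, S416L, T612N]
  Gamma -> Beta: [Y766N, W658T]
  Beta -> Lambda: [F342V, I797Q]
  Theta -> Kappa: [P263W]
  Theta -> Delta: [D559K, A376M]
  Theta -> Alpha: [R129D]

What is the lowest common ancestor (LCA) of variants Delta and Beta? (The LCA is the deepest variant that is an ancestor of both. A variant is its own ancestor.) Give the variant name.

Answer: Theta

Derivation:
Path from root to Delta: Theta -> Delta
  ancestors of Delta: {Theta, Delta}
Path from root to Beta: Theta -> Gamma -> Beta
  ancestors of Beta: {Theta, Gamma, Beta}
Common ancestors: {Theta}
Walk up from Beta: Beta (not in ancestors of Delta), Gamma (not in ancestors of Delta), Theta (in ancestors of Delta)
Deepest common ancestor (LCA) = Theta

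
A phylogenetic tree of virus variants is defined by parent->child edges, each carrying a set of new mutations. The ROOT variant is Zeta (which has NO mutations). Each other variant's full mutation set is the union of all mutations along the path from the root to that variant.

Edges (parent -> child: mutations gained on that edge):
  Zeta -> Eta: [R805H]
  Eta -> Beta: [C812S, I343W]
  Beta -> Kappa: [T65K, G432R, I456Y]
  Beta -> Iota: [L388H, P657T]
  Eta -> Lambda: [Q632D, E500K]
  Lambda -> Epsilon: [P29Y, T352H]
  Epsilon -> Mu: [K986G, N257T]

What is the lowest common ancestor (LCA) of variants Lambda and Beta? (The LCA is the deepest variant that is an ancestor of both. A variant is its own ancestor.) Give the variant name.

Path from root to Lambda: Zeta -> Eta -> Lambda
  ancestors of Lambda: {Zeta, Eta, Lambda}
Path from root to Beta: Zeta -> Eta -> Beta
  ancestors of Beta: {Zeta, Eta, Beta}
Common ancestors: {Zeta, Eta}
Walk up from Beta: Beta (not in ancestors of Lambda), Eta (in ancestors of Lambda), Zeta (in ancestors of Lambda)
Deepest common ancestor (LCA) = Eta

Answer: Eta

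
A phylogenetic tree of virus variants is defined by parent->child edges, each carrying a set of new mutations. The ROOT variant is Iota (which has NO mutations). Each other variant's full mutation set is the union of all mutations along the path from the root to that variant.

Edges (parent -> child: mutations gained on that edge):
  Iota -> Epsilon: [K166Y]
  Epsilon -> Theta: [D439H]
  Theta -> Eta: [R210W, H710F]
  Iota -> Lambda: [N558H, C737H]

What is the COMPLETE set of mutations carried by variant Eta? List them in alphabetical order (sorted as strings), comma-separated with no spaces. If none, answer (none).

At Iota: gained [] -> total []
At Epsilon: gained ['K166Y'] -> total ['K166Y']
At Theta: gained ['D439H'] -> total ['D439H', 'K166Y']
At Eta: gained ['R210W', 'H710F'] -> total ['D439H', 'H710F', 'K166Y', 'R210W']

Answer: D439H,H710F,K166Y,R210W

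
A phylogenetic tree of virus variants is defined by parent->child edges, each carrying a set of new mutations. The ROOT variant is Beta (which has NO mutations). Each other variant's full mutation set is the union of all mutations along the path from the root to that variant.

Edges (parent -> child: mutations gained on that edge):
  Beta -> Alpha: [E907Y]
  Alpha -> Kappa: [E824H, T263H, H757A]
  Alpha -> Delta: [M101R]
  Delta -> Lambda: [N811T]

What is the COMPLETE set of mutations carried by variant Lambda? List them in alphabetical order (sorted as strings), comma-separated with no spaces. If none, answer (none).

At Beta: gained [] -> total []
At Alpha: gained ['E907Y'] -> total ['E907Y']
At Delta: gained ['M101R'] -> total ['E907Y', 'M101R']
At Lambda: gained ['N811T'] -> total ['E907Y', 'M101R', 'N811T']

Answer: E907Y,M101R,N811T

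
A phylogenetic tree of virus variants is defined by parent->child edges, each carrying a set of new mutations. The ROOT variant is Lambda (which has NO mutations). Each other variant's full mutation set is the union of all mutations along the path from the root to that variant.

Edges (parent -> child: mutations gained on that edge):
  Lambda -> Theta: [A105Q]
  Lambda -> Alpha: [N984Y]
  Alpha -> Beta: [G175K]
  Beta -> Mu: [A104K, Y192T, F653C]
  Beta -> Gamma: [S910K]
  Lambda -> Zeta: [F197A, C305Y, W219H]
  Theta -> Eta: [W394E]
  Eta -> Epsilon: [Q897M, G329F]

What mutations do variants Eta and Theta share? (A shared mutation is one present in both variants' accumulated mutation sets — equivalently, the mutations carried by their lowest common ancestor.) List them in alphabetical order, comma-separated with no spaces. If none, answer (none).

Answer: A105Q

Derivation:
Accumulating mutations along path to Eta:
  At Lambda: gained [] -> total []
  At Theta: gained ['A105Q'] -> total ['A105Q']
  At Eta: gained ['W394E'] -> total ['A105Q', 'W394E']
Mutations(Eta) = ['A105Q', 'W394E']
Accumulating mutations along path to Theta:
  At Lambda: gained [] -> total []
  At Theta: gained ['A105Q'] -> total ['A105Q']
Mutations(Theta) = ['A105Q']
Intersection: ['A105Q', 'W394E'] ∩ ['A105Q'] = ['A105Q']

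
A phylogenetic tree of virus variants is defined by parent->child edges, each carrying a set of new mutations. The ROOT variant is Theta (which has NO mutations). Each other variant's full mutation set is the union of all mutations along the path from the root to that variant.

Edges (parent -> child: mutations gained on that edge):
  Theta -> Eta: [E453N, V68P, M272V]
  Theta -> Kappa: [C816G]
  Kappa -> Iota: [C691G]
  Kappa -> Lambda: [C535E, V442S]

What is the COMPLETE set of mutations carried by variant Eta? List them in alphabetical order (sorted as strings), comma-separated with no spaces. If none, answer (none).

Answer: E453N,M272V,V68P

Derivation:
At Theta: gained [] -> total []
At Eta: gained ['E453N', 'V68P', 'M272V'] -> total ['E453N', 'M272V', 'V68P']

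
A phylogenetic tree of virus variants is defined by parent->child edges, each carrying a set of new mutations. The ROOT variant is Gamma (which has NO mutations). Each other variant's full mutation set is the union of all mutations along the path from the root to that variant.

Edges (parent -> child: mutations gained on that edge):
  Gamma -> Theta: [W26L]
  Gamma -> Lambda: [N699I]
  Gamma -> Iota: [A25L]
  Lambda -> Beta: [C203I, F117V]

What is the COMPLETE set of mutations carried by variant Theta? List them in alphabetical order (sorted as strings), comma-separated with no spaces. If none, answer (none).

At Gamma: gained [] -> total []
At Theta: gained ['W26L'] -> total ['W26L']

Answer: W26L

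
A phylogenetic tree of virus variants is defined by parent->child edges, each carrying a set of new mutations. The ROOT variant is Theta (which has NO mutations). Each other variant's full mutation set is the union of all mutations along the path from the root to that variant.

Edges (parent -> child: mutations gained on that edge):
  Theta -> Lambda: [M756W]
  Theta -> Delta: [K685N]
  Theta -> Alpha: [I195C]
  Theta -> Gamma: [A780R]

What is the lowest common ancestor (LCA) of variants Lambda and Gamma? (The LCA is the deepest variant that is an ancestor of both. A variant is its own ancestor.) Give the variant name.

Path from root to Lambda: Theta -> Lambda
  ancestors of Lambda: {Theta, Lambda}
Path from root to Gamma: Theta -> Gamma
  ancestors of Gamma: {Theta, Gamma}
Common ancestors: {Theta}
Walk up from Gamma: Gamma (not in ancestors of Lambda), Theta (in ancestors of Lambda)
Deepest common ancestor (LCA) = Theta

Answer: Theta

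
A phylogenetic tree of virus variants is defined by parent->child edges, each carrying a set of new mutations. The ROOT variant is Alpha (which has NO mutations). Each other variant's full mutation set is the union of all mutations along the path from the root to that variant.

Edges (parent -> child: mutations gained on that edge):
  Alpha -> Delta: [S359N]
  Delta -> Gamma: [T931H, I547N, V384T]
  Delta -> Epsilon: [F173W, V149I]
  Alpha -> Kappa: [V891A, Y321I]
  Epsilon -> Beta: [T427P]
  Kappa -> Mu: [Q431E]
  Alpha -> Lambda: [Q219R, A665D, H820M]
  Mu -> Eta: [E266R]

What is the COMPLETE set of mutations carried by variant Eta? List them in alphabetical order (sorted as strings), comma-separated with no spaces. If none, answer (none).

At Alpha: gained [] -> total []
At Kappa: gained ['V891A', 'Y321I'] -> total ['V891A', 'Y321I']
At Mu: gained ['Q431E'] -> total ['Q431E', 'V891A', 'Y321I']
At Eta: gained ['E266R'] -> total ['E266R', 'Q431E', 'V891A', 'Y321I']

Answer: E266R,Q431E,V891A,Y321I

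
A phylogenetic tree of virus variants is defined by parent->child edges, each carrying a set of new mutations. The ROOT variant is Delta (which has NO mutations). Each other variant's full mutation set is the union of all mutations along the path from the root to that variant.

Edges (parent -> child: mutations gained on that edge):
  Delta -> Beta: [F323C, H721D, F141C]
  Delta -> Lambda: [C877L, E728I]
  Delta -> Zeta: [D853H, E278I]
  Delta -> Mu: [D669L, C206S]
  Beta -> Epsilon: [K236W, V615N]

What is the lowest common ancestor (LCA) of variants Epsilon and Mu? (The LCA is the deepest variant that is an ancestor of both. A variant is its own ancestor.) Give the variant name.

Answer: Delta

Derivation:
Path from root to Epsilon: Delta -> Beta -> Epsilon
  ancestors of Epsilon: {Delta, Beta, Epsilon}
Path from root to Mu: Delta -> Mu
  ancestors of Mu: {Delta, Mu}
Common ancestors: {Delta}
Walk up from Mu: Mu (not in ancestors of Epsilon), Delta (in ancestors of Epsilon)
Deepest common ancestor (LCA) = Delta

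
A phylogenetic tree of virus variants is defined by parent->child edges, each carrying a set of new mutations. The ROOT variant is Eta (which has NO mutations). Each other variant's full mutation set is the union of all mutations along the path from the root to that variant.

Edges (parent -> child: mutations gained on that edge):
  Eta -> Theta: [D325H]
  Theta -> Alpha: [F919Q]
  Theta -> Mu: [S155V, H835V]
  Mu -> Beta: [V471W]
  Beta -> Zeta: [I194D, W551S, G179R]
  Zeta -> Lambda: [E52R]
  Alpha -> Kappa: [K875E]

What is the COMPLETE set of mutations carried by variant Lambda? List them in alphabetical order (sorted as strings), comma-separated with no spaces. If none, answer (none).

At Eta: gained [] -> total []
At Theta: gained ['D325H'] -> total ['D325H']
At Mu: gained ['S155V', 'H835V'] -> total ['D325H', 'H835V', 'S155V']
At Beta: gained ['V471W'] -> total ['D325H', 'H835V', 'S155V', 'V471W']
At Zeta: gained ['I194D', 'W551S', 'G179R'] -> total ['D325H', 'G179R', 'H835V', 'I194D', 'S155V', 'V471W', 'W551S']
At Lambda: gained ['E52R'] -> total ['D325H', 'E52R', 'G179R', 'H835V', 'I194D', 'S155V', 'V471W', 'W551S']

Answer: D325H,E52R,G179R,H835V,I194D,S155V,V471W,W551S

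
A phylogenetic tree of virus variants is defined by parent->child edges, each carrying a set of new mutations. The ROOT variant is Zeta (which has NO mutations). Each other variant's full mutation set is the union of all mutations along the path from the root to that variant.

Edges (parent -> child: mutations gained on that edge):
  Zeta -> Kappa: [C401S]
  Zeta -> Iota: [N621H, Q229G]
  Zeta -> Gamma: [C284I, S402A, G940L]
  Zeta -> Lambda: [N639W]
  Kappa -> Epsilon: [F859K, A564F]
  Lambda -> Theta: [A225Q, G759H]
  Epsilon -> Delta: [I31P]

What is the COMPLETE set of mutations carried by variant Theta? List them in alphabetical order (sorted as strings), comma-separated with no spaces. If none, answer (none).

At Zeta: gained [] -> total []
At Lambda: gained ['N639W'] -> total ['N639W']
At Theta: gained ['A225Q', 'G759H'] -> total ['A225Q', 'G759H', 'N639W']

Answer: A225Q,G759H,N639W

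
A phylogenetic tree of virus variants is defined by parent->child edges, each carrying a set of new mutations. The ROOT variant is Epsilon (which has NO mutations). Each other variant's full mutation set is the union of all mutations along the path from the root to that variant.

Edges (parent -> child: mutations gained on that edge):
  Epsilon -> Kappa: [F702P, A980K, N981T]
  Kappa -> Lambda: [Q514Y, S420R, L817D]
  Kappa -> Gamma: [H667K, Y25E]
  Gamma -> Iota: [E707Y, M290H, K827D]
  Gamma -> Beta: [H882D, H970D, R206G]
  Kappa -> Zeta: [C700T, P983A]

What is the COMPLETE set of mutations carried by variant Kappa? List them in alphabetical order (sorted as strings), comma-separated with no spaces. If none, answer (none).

Answer: A980K,F702P,N981T

Derivation:
At Epsilon: gained [] -> total []
At Kappa: gained ['F702P', 'A980K', 'N981T'] -> total ['A980K', 'F702P', 'N981T']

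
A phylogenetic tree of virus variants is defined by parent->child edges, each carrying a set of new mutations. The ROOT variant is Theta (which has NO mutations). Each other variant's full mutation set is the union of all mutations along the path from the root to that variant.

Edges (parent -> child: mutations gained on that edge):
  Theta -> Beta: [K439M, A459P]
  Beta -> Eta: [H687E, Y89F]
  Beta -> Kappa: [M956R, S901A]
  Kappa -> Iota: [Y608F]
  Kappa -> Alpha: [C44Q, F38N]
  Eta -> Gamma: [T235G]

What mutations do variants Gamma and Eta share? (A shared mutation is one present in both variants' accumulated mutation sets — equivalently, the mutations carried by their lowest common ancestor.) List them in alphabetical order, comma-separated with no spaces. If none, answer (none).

Accumulating mutations along path to Gamma:
  At Theta: gained [] -> total []
  At Beta: gained ['K439M', 'A459P'] -> total ['A459P', 'K439M']
  At Eta: gained ['H687E', 'Y89F'] -> total ['A459P', 'H687E', 'K439M', 'Y89F']
  At Gamma: gained ['T235G'] -> total ['A459P', 'H687E', 'K439M', 'T235G', 'Y89F']
Mutations(Gamma) = ['A459P', 'H687E', 'K439M', 'T235G', 'Y89F']
Accumulating mutations along path to Eta:
  At Theta: gained [] -> total []
  At Beta: gained ['K439M', 'A459P'] -> total ['A459P', 'K439M']
  At Eta: gained ['H687E', 'Y89F'] -> total ['A459P', 'H687E', 'K439M', 'Y89F']
Mutations(Eta) = ['A459P', 'H687E', 'K439M', 'Y89F']
Intersection: ['A459P', 'H687E', 'K439M', 'T235G', 'Y89F'] ∩ ['A459P', 'H687E', 'K439M', 'Y89F'] = ['A459P', 'H687E', 'K439M', 'Y89F']

Answer: A459P,H687E,K439M,Y89F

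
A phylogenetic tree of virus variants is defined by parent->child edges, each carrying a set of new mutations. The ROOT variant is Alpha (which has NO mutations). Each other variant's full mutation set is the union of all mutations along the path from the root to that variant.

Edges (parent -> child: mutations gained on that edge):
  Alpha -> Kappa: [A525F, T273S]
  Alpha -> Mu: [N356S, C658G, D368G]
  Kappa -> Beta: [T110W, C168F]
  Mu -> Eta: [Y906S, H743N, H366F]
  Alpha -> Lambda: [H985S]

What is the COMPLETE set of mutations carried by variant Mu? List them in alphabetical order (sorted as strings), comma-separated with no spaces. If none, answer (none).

At Alpha: gained [] -> total []
At Mu: gained ['N356S', 'C658G', 'D368G'] -> total ['C658G', 'D368G', 'N356S']

Answer: C658G,D368G,N356S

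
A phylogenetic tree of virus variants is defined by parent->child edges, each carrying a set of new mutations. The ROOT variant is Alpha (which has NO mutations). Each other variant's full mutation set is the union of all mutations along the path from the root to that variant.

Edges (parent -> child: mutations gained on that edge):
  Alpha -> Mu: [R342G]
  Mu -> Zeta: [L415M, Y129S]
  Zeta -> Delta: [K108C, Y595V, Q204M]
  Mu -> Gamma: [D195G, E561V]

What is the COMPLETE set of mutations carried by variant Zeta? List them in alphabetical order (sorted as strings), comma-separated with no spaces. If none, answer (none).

At Alpha: gained [] -> total []
At Mu: gained ['R342G'] -> total ['R342G']
At Zeta: gained ['L415M', 'Y129S'] -> total ['L415M', 'R342G', 'Y129S']

Answer: L415M,R342G,Y129S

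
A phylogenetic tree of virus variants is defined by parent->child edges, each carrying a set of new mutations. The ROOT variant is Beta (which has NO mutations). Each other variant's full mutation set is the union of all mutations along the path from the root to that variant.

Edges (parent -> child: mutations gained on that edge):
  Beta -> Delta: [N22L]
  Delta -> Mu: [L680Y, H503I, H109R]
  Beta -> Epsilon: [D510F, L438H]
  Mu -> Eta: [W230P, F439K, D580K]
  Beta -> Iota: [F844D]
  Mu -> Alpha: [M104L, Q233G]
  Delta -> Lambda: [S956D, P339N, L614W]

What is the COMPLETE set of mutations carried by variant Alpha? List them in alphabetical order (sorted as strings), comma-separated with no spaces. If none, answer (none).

At Beta: gained [] -> total []
At Delta: gained ['N22L'] -> total ['N22L']
At Mu: gained ['L680Y', 'H503I', 'H109R'] -> total ['H109R', 'H503I', 'L680Y', 'N22L']
At Alpha: gained ['M104L', 'Q233G'] -> total ['H109R', 'H503I', 'L680Y', 'M104L', 'N22L', 'Q233G']

Answer: H109R,H503I,L680Y,M104L,N22L,Q233G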